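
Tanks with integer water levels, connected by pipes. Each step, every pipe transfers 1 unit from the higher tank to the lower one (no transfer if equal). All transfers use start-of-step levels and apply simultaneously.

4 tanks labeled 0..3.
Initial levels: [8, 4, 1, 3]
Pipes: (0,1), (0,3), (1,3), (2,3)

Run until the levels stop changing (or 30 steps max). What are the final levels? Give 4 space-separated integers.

Step 1: flows [0->1,0->3,1->3,3->2] -> levels [6 4 2 4]
Step 2: flows [0->1,0->3,1=3,3->2] -> levels [4 5 3 4]
Step 3: flows [1->0,0=3,1->3,3->2] -> levels [5 3 4 4]
Step 4: flows [0->1,0->3,3->1,2=3] -> levels [3 5 4 4]
Step 5: flows [1->0,3->0,1->3,2=3] -> levels [5 3 4 4]
  -> period-2 cycle: step 5 state = step 3 state; never stabilizes
  -> state at step 30: (30-3) mod 2 = 1, same as step 4 -> [3 5 4 4]

Answer: 3 5 4 4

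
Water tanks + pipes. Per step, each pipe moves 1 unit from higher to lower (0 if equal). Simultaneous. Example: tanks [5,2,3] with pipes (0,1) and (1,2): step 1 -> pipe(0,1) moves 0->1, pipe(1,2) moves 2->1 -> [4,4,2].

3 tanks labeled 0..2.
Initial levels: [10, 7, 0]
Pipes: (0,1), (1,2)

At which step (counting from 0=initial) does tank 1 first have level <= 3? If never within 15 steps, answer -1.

Answer: -1

Derivation:
Step 1: flows [0->1,1->2] -> levels [9 7 1]
Step 2: flows [0->1,1->2] -> levels [8 7 2]
Step 3: flows [0->1,1->2] -> levels [7 7 3]
Step 4: flows [0=1,1->2] -> levels [7 6 4]
Step 5: flows [0->1,1->2] -> levels [6 6 5]
Step 6: flows [0=1,1->2] -> levels [6 5 6]
Step 7: flows [0->1,2->1] -> levels [5 7 5]
Step 8: flows [1->0,1->2] -> levels [6 5 6]
  -> period-2 cycle (repeats step 6); tank 1 never drops to <=3
Tank 1 never reaches <=3 within 15 steps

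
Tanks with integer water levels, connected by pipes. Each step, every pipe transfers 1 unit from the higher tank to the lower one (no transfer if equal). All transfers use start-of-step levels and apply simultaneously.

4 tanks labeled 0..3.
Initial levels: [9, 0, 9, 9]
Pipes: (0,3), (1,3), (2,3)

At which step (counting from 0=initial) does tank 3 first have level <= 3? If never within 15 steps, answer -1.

Step 1: flows [0=3,3->1,2=3] -> levels [9 1 9 8]
Step 2: flows [0->3,3->1,2->3] -> levels [8 2 8 9]
Step 3: flows [3->0,3->1,3->2] -> levels [9 3 9 6]
Step 4: flows [0->3,3->1,2->3] -> levels [8 4 8 7]
Step 5: flows [0->3,3->1,2->3] -> levels [7 5 7 8]
Step 6: flows [3->0,3->1,3->2] -> levels [8 6 8 5]
Step 7: flows [0->3,1->3,2->3] -> levels [7 5 7 8]
  -> period-2 cycle (repeats step 5); tank 3 never drops to <=3
Tank 3 never reaches <=3 within 15 steps

Answer: -1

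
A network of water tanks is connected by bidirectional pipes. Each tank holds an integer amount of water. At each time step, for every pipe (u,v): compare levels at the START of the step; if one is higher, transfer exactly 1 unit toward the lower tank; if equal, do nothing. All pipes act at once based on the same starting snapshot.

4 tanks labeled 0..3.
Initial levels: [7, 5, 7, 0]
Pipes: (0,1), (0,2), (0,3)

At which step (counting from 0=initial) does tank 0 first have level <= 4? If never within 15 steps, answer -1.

Step 1: flows [0->1,0=2,0->3] -> levels [5 6 7 1]
Step 2: flows [1->0,2->0,0->3] -> levels [6 5 6 2]
Step 3: flows [0->1,0=2,0->3] -> levels [4 6 6 3]
Tank 0 first reaches <=4 at step 3

Answer: 3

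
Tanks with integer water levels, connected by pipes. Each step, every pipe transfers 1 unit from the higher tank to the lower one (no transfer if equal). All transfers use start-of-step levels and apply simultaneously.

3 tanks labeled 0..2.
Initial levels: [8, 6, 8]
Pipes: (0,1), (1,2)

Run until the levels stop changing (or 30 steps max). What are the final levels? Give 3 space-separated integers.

Step 1: flows [0->1,2->1] -> levels [7 8 7]
Step 2: flows [1->0,1->2] -> levels [8 6 8]
  -> period-2 cycle: step 2 state = step 0 state; never stabilizes
  -> state at step 30: (30-0) mod 2 = 0, same as step 0 -> [8 6 8]

Answer: 8 6 8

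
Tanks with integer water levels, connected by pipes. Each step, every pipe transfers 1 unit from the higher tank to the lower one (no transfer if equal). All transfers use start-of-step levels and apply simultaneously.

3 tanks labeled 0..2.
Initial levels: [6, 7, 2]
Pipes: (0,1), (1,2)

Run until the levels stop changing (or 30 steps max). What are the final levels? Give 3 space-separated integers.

Step 1: flows [1->0,1->2] -> levels [7 5 3]
Step 2: flows [0->1,1->2] -> levels [6 5 4]
Step 3: flows [0->1,1->2] -> levels [5 5 5]
Step 4: flows [0=1,1=2] -> levels [5 5 5]
  -> stable (no change)

Answer: 5 5 5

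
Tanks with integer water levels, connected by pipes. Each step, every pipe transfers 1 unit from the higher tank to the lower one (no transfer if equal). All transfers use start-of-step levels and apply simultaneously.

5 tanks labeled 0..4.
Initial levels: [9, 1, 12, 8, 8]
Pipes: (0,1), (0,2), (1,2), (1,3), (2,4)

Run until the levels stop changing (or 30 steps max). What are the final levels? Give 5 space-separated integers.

Answer: 9 6 7 8 8

Derivation:
Step 1: flows [0->1,2->0,2->1,3->1,2->4] -> levels [9 4 9 7 9]
Step 2: flows [0->1,0=2,2->1,3->1,2=4] -> levels [8 7 8 6 9]
Step 3: flows [0->1,0=2,2->1,1->3,4->2] -> levels [7 8 8 7 8]
Step 4: flows [1->0,2->0,1=2,1->3,2=4] -> levels [9 6 7 8 8]
Step 5: flows [0->1,0->2,2->1,3->1,4->2] -> levels [7 9 8 7 7]
Step 6: flows [1->0,2->0,1->2,1->3,2->4] -> levels [9 6 7 8 8]
  -> period-2 cycle: step 6 state = step 4 state; never stabilizes
  -> state at step 30: (30-4) mod 2 = 0, same as step 4 -> [9 6 7 8 8]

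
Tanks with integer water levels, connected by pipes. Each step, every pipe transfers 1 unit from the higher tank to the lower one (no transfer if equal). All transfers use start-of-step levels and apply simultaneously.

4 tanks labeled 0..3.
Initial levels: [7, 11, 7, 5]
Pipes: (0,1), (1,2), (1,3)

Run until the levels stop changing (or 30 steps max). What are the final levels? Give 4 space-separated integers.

Answer: 8 6 8 8

Derivation:
Step 1: flows [1->0,1->2,1->3] -> levels [8 8 8 6]
Step 2: flows [0=1,1=2,1->3] -> levels [8 7 8 7]
Step 3: flows [0->1,2->1,1=3] -> levels [7 9 7 7]
Step 4: flows [1->0,1->2,1->3] -> levels [8 6 8 8]
Step 5: flows [0->1,2->1,3->1] -> levels [7 9 7 7]
  -> period-2 cycle: step 5 state = step 3 state; never stabilizes
  -> state at step 30: (30-3) mod 2 = 1, same as step 4 -> [8 6 8 8]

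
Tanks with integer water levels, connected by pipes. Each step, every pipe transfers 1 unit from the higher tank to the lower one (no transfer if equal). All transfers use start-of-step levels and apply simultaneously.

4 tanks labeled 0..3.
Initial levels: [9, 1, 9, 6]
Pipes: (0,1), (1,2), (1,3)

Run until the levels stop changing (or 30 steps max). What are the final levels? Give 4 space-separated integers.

Step 1: flows [0->1,2->1,3->1] -> levels [8 4 8 5]
Step 2: flows [0->1,2->1,3->1] -> levels [7 7 7 4]
Step 3: flows [0=1,1=2,1->3] -> levels [7 6 7 5]
Step 4: flows [0->1,2->1,1->3] -> levels [6 7 6 6]
Step 5: flows [1->0,1->2,1->3] -> levels [7 4 7 7]
Step 6: flows [0->1,2->1,3->1] -> levels [6 7 6 6]
  -> period-2 cycle: step 6 state = step 4 state; never stabilizes
  -> state at step 30: (30-4) mod 2 = 0, same as step 4 -> [6 7 6 6]

Answer: 6 7 6 6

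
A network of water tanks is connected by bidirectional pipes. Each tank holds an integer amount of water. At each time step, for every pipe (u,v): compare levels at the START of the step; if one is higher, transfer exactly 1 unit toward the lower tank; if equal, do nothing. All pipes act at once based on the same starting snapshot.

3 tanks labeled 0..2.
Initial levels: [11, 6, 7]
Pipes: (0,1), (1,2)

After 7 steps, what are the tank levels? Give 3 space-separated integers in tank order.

Answer: 8 8 8

Derivation:
Step 1: flows [0->1,2->1] -> levels [10 8 6]
Step 2: flows [0->1,1->2] -> levels [9 8 7]
Step 3: flows [0->1,1->2] -> levels [8 8 8]
Step 4: flows [0=1,1=2] -> levels [8 8 8]
  -> stable; steps 5..7 unchanged -> [8 8 8]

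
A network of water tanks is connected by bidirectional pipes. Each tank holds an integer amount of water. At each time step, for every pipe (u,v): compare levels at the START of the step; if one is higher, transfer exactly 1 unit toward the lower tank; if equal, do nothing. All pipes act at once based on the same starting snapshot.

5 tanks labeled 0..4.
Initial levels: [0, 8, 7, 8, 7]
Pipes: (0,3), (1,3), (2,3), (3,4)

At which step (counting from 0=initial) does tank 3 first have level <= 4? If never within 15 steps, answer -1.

Step 1: flows [3->0,1=3,3->2,3->4] -> levels [1 8 8 5 8]
Step 2: flows [3->0,1->3,2->3,4->3] -> levels [2 7 7 7 7]
Step 3: flows [3->0,1=3,2=3,3=4] -> levels [3 7 7 6 7]
Step 4: flows [3->0,1->3,2->3,4->3] -> levels [4 6 6 8 6]
Step 5: flows [3->0,3->1,3->2,3->4] -> levels [5 7 7 4 7]
Tank 3 first reaches <=4 at step 5

Answer: 5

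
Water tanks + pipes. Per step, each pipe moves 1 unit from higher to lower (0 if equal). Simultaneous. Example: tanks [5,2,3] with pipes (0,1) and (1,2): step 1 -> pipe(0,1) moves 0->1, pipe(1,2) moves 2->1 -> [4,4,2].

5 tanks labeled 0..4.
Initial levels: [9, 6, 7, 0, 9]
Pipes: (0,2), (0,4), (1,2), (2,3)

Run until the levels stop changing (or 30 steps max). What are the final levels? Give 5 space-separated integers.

Step 1: flows [0->2,0=4,2->1,2->3] -> levels [8 7 6 1 9]
Step 2: flows [0->2,4->0,1->2,2->3] -> levels [8 6 7 2 8]
Step 3: flows [0->2,0=4,2->1,2->3] -> levels [7 7 6 3 8]
Step 4: flows [0->2,4->0,1->2,2->3] -> levels [7 6 7 4 7]
Step 5: flows [0=2,0=4,2->1,2->3] -> levels [7 7 5 5 7]
Step 6: flows [0->2,0=4,1->2,2=3] -> levels [6 6 7 5 7]
Step 7: flows [2->0,4->0,2->1,2->3] -> levels [8 7 4 6 6]
Step 8: flows [0->2,0->4,1->2,3->2] -> levels [6 6 7 5 7]
  -> period-2 cycle: step 8 state = step 6 state; never stabilizes
  -> state at step 30: (30-6) mod 2 = 0, same as step 6 -> [6 6 7 5 7]

Answer: 6 6 7 5 7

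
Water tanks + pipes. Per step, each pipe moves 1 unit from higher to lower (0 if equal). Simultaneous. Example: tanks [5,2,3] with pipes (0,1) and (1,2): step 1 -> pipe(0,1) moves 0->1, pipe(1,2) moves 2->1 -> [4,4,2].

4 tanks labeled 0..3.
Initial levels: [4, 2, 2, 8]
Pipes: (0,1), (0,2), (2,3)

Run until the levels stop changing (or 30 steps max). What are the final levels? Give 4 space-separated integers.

Answer: 5 3 3 5

Derivation:
Step 1: flows [0->1,0->2,3->2] -> levels [2 3 4 7]
Step 2: flows [1->0,2->0,3->2] -> levels [4 2 4 6]
Step 3: flows [0->1,0=2,3->2] -> levels [3 3 5 5]
Step 4: flows [0=1,2->0,2=3] -> levels [4 3 4 5]
Step 5: flows [0->1,0=2,3->2] -> levels [3 4 5 4]
Step 6: flows [1->0,2->0,2->3] -> levels [5 3 3 5]
Step 7: flows [0->1,0->2,3->2] -> levels [3 4 5 4]
  -> period-2 cycle: step 7 state = step 5 state; never stabilizes
  -> state at step 30: (30-5) mod 2 = 1, same as step 6 -> [5 3 3 5]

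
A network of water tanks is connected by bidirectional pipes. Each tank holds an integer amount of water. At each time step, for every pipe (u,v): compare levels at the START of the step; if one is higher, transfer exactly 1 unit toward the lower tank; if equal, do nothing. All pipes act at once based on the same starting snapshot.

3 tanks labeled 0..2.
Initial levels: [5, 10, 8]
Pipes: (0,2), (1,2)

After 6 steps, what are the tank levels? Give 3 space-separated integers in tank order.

Answer: 7 7 9

Derivation:
Step 1: flows [2->0,1->2] -> levels [6 9 8]
Step 2: flows [2->0,1->2] -> levels [7 8 8]
Step 3: flows [2->0,1=2] -> levels [8 8 7]
Step 4: flows [0->2,1->2] -> levels [7 7 9]
Step 5: flows [2->0,2->1] -> levels [8 8 7]
  -> period-2 cycle: step 5 state = step 3 state
  -> state at step 6: (6-3) mod 2 = 1, same as step 4 -> [7 7 9]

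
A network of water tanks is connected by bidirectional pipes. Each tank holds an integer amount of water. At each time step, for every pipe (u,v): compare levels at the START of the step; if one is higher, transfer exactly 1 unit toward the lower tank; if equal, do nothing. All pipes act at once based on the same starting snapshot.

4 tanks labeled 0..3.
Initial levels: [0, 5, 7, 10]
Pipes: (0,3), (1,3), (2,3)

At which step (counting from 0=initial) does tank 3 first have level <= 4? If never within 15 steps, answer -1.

Answer: 4

Derivation:
Step 1: flows [3->0,3->1,3->2] -> levels [1 6 8 7]
Step 2: flows [3->0,3->1,2->3] -> levels [2 7 7 6]
Step 3: flows [3->0,1->3,2->3] -> levels [3 6 6 7]
Step 4: flows [3->0,3->1,3->2] -> levels [4 7 7 4]
Tank 3 first reaches <=4 at step 4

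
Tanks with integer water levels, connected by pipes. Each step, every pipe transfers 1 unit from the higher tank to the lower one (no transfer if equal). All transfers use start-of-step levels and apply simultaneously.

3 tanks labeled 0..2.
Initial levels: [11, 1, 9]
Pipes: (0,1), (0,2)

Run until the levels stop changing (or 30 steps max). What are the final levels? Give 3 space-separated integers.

Step 1: flows [0->1,0->2] -> levels [9 2 10]
Step 2: flows [0->1,2->0] -> levels [9 3 9]
Step 3: flows [0->1,0=2] -> levels [8 4 9]
Step 4: flows [0->1,2->0] -> levels [8 5 8]
Step 5: flows [0->1,0=2] -> levels [7 6 8]
Step 6: flows [0->1,2->0] -> levels [7 7 7]
Step 7: flows [0=1,0=2] -> levels [7 7 7]
  -> stable (no change)

Answer: 7 7 7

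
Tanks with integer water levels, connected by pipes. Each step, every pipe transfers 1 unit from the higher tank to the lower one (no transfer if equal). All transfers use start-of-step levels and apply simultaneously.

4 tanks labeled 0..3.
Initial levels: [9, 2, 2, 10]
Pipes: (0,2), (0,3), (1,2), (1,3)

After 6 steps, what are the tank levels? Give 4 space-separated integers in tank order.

Answer: 5 4 7 7

Derivation:
Step 1: flows [0->2,3->0,1=2,3->1] -> levels [9 3 3 8]
Step 2: flows [0->2,0->3,1=2,3->1] -> levels [7 4 4 8]
Step 3: flows [0->2,3->0,1=2,3->1] -> levels [7 5 5 6]
Step 4: flows [0->2,0->3,1=2,3->1] -> levels [5 6 6 6]
Step 5: flows [2->0,3->0,1=2,1=3] -> levels [7 6 5 5]
Step 6: flows [0->2,0->3,1->2,1->3] -> levels [5 4 7 7]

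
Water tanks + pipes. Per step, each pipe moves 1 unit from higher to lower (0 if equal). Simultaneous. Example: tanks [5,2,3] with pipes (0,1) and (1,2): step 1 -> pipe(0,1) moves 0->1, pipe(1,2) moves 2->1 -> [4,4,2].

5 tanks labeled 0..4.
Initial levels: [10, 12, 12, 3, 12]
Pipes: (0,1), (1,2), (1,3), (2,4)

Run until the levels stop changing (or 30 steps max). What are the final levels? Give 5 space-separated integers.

Answer: 9 11 9 9 11

Derivation:
Step 1: flows [1->0,1=2,1->3,2=4] -> levels [11 10 12 4 12]
Step 2: flows [0->1,2->1,1->3,2=4] -> levels [10 11 11 5 12]
Step 3: flows [1->0,1=2,1->3,4->2] -> levels [11 9 12 6 11]
Step 4: flows [0->1,2->1,1->3,2->4] -> levels [10 10 10 7 12]
Step 5: flows [0=1,1=2,1->3,4->2] -> levels [10 9 11 8 11]
Step 6: flows [0->1,2->1,1->3,2=4] -> levels [9 10 10 9 11]
Step 7: flows [1->0,1=2,1->3,4->2] -> levels [10 8 11 10 10]
Step 8: flows [0->1,2->1,3->1,2->4] -> levels [9 11 9 9 11]
Step 9: flows [1->0,1->2,1->3,4->2] -> levels [10 8 11 10 10]
  -> period-2 cycle: step 9 state = step 7 state; never stabilizes
  -> state at step 30: (30-7) mod 2 = 1, same as step 8 -> [9 11 9 9 11]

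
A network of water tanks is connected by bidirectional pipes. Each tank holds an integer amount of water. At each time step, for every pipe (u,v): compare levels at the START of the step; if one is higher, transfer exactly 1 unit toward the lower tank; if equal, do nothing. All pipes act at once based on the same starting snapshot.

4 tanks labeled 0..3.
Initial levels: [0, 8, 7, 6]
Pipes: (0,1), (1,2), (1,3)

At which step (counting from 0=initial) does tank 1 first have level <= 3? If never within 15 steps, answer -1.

Step 1: flows [1->0,1->2,1->3] -> levels [1 5 8 7]
Step 2: flows [1->0,2->1,3->1] -> levels [2 6 7 6]
Step 3: flows [1->0,2->1,1=3] -> levels [3 6 6 6]
Step 4: flows [1->0,1=2,1=3] -> levels [4 5 6 6]
Step 5: flows [1->0,2->1,3->1] -> levels [5 6 5 5]
Step 6: flows [1->0,1->2,1->3] -> levels [6 3 6 6]
Tank 1 first reaches <=3 at step 6

Answer: 6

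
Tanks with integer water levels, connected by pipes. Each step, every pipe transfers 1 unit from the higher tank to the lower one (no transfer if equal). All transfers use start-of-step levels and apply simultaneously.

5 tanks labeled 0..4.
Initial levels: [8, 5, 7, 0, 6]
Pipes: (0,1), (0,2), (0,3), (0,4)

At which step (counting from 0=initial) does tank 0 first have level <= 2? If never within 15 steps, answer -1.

Step 1: flows [0->1,0->2,0->3,0->4] -> levels [4 6 8 1 7]
Step 2: flows [1->0,2->0,0->3,4->0] -> levels [6 5 7 2 6]
Step 3: flows [0->1,2->0,0->3,0=4] -> levels [5 6 6 3 6]
Step 4: flows [1->0,2->0,0->3,4->0] -> levels [7 5 5 4 5]
Step 5: flows [0->1,0->2,0->3,0->4] -> levels [3 6 6 5 6]
Step 6: flows [1->0,2->0,3->0,4->0] -> levels [7 5 5 4 5]
  -> period-2 cycle (repeats step 4); tank 0 never drops to <=2
Tank 0 never reaches <=2 within 15 steps

Answer: -1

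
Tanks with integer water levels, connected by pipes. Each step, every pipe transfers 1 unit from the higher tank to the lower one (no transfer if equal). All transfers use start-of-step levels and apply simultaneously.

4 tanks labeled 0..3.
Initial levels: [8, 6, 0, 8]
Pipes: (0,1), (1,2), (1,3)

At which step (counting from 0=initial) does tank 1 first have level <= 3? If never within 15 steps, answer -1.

Step 1: flows [0->1,1->2,3->1] -> levels [7 7 1 7]
Step 2: flows [0=1,1->2,1=3] -> levels [7 6 2 7]
Step 3: flows [0->1,1->2,3->1] -> levels [6 7 3 6]
Step 4: flows [1->0,1->2,1->3] -> levels [7 4 4 7]
Step 5: flows [0->1,1=2,3->1] -> levels [6 6 4 6]
Step 6: flows [0=1,1->2,1=3] -> levels [6 5 5 6]
Step 7: flows [0->1,1=2,3->1] -> levels [5 7 5 5]
Step 8: flows [1->0,1->2,1->3] -> levels [6 4 6 6]
Step 9: flows [0->1,2->1,3->1] -> levels [5 7 5 5]
  -> period-2 cycle (repeats step 7); tank 1 never drops to <=3
Tank 1 never reaches <=3 within 15 steps

Answer: -1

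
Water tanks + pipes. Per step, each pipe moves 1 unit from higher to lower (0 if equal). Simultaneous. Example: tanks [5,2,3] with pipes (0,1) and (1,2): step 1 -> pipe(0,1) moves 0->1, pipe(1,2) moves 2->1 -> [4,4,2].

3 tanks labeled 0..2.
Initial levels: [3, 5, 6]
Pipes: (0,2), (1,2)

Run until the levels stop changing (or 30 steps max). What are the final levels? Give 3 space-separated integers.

Answer: 4 4 6

Derivation:
Step 1: flows [2->0,2->1] -> levels [4 6 4]
Step 2: flows [0=2,1->2] -> levels [4 5 5]
Step 3: flows [2->0,1=2] -> levels [5 5 4]
Step 4: flows [0->2,1->2] -> levels [4 4 6]
Step 5: flows [2->0,2->1] -> levels [5 5 4]
  -> period-2 cycle: step 5 state = step 3 state; never stabilizes
  -> state at step 30: (30-3) mod 2 = 1, same as step 4 -> [4 4 6]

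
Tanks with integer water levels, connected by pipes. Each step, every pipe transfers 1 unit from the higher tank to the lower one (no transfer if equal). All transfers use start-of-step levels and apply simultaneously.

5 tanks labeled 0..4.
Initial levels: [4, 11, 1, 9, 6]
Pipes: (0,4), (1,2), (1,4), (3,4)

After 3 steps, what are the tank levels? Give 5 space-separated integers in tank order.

Answer: 7 7 4 8 5

Derivation:
Step 1: flows [4->0,1->2,1->4,3->4] -> levels [5 9 2 8 7]
Step 2: flows [4->0,1->2,1->4,3->4] -> levels [6 7 3 7 8]
Step 3: flows [4->0,1->2,4->1,4->3] -> levels [7 7 4 8 5]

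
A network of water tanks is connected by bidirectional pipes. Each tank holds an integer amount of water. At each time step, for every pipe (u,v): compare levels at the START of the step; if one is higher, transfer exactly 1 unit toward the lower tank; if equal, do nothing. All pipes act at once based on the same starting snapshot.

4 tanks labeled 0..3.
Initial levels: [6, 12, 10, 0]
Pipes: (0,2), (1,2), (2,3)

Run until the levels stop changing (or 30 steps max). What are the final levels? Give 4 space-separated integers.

Answer: 7 7 8 6

Derivation:
Step 1: flows [2->0,1->2,2->3] -> levels [7 11 9 1]
Step 2: flows [2->0,1->2,2->3] -> levels [8 10 8 2]
Step 3: flows [0=2,1->2,2->3] -> levels [8 9 8 3]
Step 4: flows [0=2,1->2,2->3] -> levels [8 8 8 4]
Step 5: flows [0=2,1=2,2->3] -> levels [8 8 7 5]
Step 6: flows [0->2,1->2,2->3] -> levels [7 7 8 6]
Step 7: flows [2->0,2->1,2->3] -> levels [8 8 5 7]
Step 8: flows [0->2,1->2,3->2] -> levels [7 7 8 6]
  -> period-2 cycle: step 8 state = step 6 state; never stabilizes
  -> state at step 30: (30-6) mod 2 = 0, same as step 6 -> [7 7 8 6]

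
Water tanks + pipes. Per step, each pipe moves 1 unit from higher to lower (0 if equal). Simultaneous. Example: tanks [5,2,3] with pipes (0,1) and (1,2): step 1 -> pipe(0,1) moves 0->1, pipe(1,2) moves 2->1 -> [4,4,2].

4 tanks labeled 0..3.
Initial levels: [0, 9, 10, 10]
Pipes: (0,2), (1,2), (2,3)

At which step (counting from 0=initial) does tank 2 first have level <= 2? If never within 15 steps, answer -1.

Step 1: flows [2->0,2->1,2=3] -> levels [1 10 8 10]
Step 2: flows [2->0,1->2,3->2] -> levels [2 9 9 9]
Step 3: flows [2->0,1=2,2=3] -> levels [3 9 8 9]
Step 4: flows [2->0,1->2,3->2] -> levels [4 8 9 8]
Step 5: flows [2->0,2->1,2->3] -> levels [5 9 6 9]
Step 6: flows [2->0,1->2,3->2] -> levels [6 8 7 8]
Step 7: flows [2->0,1->2,3->2] -> levels [7 7 8 7]
Step 8: flows [2->0,2->1,2->3] -> levels [8 8 5 8]
Step 9: flows [0->2,1->2,3->2] -> levels [7 7 8 7]
  -> period-2 cycle (repeats step 7); tank 2 never drops to <=2
Tank 2 never reaches <=2 within 15 steps

Answer: -1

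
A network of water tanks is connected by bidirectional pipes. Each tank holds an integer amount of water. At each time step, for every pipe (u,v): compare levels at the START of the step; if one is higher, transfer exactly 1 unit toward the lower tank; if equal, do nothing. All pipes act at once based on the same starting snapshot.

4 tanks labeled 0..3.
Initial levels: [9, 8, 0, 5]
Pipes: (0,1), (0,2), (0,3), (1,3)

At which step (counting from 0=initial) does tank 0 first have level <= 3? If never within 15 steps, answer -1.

Answer: -1

Derivation:
Step 1: flows [0->1,0->2,0->3,1->3] -> levels [6 8 1 7]
Step 2: flows [1->0,0->2,3->0,1->3] -> levels [7 6 2 7]
Step 3: flows [0->1,0->2,0=3,3->1] -> levels [5 8 3 6]
Step 4: flows [1->0,0->2,3->0,1->3] -> levels [6 6 4 6]
Step 5: flows [0=1,0->2,0=3,1=3] -> levels [5 6 5 6]
Step 6: flows [1->0,0=2,3->0,1=3] -> levels [7 5 5 5]
Step 7: flows [0->1,0->2,0->3,1=3] -> levels [4 6 6 6]
Step 8: flows [1->0,2->0,3->0,1=3] -> levels [7 5 5 5]
  -> period-2 cycle (repeats step 6); tank 0 never drops to <=3
Tank 0 never reaches <=3 within 15 steps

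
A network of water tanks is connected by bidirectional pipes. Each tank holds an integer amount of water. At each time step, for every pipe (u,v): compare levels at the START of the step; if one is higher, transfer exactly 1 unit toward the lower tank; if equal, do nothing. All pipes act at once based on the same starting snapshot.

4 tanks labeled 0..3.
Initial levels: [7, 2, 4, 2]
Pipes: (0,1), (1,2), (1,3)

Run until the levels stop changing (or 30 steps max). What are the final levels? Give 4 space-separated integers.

Step 1: flows [0->1,2->1,1=3] -> levels [6 4 3 2]
Step 2: flows [0->1,1->2,1->3] -> levels [5 3 4 3]
Step 3: flows [0->1,2->1,1=3] -> levels [4 5 3 3]
Step 4: flows [1->0,1->2,1->3] -> levels [5 2 4 4]
Step 5: flows [0->1,2->1,3->1] -> levels [4 5 3 3]
  -> period-2 cycle: step 5 state = step 3 state; never stabilizes
  -> state at step 30: (30-3) mod 2 = 1, same as step 4 -> [5 2 4 4]

Answer: 5 2 4 4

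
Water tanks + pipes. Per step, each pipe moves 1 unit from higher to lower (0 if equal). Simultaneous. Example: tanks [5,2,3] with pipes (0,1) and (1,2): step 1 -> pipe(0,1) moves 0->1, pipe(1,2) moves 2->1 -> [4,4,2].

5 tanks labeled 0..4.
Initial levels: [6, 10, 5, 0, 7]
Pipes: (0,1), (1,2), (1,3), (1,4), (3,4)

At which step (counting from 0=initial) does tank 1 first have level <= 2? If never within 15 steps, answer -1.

Answer: -1

Derivation:
Step 1: flows [1->0,1->2,1->3,1->4,4->3] -> levels [7 6 6 2 7]
Step 2: flows [0->1,1=2,1->3,4->1,4->3] -> levels [6 7 6 4 5]
Step 3: flows [1->0,1->2,1->3,1->4,4->3] -> levels [7 3 7 6 5]
Step 4: flows [0->1,2->1,3->1,4->1,3->4] -> levels [6 7 6 4 5]
  -> period-2 cycle (repeats step 2); tank 1 never drops to <=2
Tank 1 never reaches <=2 within 15 steps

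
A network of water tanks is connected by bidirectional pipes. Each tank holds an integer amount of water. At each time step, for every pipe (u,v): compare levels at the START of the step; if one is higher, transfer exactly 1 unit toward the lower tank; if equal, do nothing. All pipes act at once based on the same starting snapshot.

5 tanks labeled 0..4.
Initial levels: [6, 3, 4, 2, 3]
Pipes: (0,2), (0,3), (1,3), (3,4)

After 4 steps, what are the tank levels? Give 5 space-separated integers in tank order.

Answer: 6 3 4 2 3

Derivation:
Step 1: flows [0->2,0->3,1->3,4->3] -> levels [4 2 5 5 2]
Step 2: flows [2->0,3->0,3->1,3->4] -> levels [6 3 4 2 3]
  -> period-2 cycle: step 2 state = step 0 state
  -> state at step 4: (4-0) mod 2 = 0, same as step 0 -> [6 3 4 2 3]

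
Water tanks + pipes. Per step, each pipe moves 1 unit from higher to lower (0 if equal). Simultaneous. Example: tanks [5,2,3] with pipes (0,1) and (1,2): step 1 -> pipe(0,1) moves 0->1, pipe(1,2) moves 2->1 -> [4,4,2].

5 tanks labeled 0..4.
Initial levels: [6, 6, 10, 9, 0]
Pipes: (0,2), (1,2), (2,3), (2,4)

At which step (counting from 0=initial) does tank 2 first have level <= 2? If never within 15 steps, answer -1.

Answer: -1

Derivation:
Step 1: flows [2->0,2->1,2->3,2->4] -> levels [7 7 6 10 1]
Step 2: flows [0->2,1->2,3->2,2->4] -> levels [6 6 8 9 2]
Step 3: flows [2->0,2->1,3->2,2->4] -> levels [7 7 6 8 3]
Step 4: flows [0->2,1->2,3->2,2->4] -> levels [6 6 8 7 4]
Step 5: flows [2->0,2->1,2->3,2->4] -> levels [7 7 4 8 5]
Step 6: flows [0->2,1->2,3->2,4->2] -> levels [6 6 8 7 4]
  -> period-2 cycle (repeats step 4); tank 2 never drops to <=2
Tank 2 never reaches <=2 within 15 steps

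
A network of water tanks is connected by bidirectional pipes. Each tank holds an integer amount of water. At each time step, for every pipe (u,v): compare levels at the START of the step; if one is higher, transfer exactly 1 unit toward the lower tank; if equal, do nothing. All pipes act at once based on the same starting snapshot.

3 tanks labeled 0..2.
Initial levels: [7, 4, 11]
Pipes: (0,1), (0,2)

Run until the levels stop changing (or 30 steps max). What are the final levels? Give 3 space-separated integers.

Answer: 8 7 7

Derivation:
Step 1: flows [0->1,2->0] -> levels [7 5 10]
Step 2: flows [0->1,2->0] -> levels [7 6 9]
Step 3: flows [0->1,2->0] -> levels [7 7 8]
Step 4: flows [0=1,2->0] -> levels [8 7 7]
Step 5: flows [0->1,0->2] -> levels [6 8 8]
Step 6: flows [1->0,2->0] -> levels [8 7 7]
  -> period-2 cycle: step 6 state = step 4 state; never stabilizes
  -> state at step 30: (30-4) mod 2 = 0, same as step 4 -> [8 7 7]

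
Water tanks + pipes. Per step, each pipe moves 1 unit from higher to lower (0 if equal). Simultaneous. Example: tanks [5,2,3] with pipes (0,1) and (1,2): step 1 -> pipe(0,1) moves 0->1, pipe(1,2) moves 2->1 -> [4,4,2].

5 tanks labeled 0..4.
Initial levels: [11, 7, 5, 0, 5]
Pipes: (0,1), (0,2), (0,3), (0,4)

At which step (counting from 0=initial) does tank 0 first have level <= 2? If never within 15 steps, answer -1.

Step 1: flows [0->1,0->2,0->3,0->4] -> levels [7 8 6 1 6]
Step 2: flows [1->0,0->2,0->3,0->4] -> levels [5 7 7 2 7]
Step 3: flows [1->0,2->0,0->3,4->0] -> levels [7 6 6 3 6]
Step 4: flows [0->1,0->2,0->3,0->4] -> levels [3 7 7 4 7]
Step 5: flows [1->0,2->0,3->0,4->0] -> levels [7 6 6 3 6]
  -> period-2 cycle (repeats step 3); tank 0 never drops to <=2
Tank 0 never reaches <=2 within 15 steps

Answer: -1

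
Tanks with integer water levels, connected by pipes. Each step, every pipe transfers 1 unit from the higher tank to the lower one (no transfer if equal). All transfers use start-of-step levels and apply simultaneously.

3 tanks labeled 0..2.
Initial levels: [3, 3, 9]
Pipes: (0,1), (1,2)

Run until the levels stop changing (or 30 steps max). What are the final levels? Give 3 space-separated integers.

Step 1: flows [0=1,2->1] -> levels [3 4 8]
Step 2: flows [1->0,2->1] -> levels [4 4 7]
Step 3: flows [0=1,2->1] -> levels [4 5 6]
Step 4: flows [1->0,2->1] -> levels [5 5 5]
Step 5: flows [0=1,1=2] -> levels [5 5 5]
  -> stable (no change)

Answer: 5 5 5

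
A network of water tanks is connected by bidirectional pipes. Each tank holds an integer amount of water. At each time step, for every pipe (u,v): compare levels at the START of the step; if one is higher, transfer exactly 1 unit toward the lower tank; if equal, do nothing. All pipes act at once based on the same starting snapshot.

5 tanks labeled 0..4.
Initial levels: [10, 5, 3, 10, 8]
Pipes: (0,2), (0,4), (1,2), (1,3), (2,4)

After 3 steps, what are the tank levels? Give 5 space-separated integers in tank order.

Step 1: flows [0->2,0->4,1->2,3->1,4->2] -> levels [8 5 6 9 8]
Step 2: flows [0->2,0=4,2->1,3->1,4->2] -> levels [7 7 7 8 7]
Step 3: flows [0=2,0=4,1=2,3->1,2=4] -> levels [7 8 7 7 7]

Answer: 7 8 7 7 7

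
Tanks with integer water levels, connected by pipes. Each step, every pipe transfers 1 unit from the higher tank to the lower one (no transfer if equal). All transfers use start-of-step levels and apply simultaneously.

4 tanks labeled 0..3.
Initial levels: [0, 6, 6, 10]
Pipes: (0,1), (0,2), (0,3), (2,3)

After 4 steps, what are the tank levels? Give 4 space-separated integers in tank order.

Answer: 7 5 5 5

Derivation:
Step 1: flows [1->0,2->0,3->0,3->2] -> levels [3 5 6 8]
Step 2: flows [1->0,2->0,3->0,3->2] -> levels [6 4 6 6]
Step 3: flows [0->1,0=2,0=3,2=3] -> levels [5 5 6 6]
Step 4: flows [0=1,2->0,3->0,2=3] -> levels [7 5 5 5]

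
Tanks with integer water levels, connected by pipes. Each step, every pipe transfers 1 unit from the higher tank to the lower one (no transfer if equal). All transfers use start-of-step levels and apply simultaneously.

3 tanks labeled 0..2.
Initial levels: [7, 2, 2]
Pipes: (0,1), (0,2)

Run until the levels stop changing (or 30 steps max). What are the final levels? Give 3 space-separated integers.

Step 1: flows [0->1,0->2] -> levels [5 3 3]
Step 2: flows [0->1,0->2] -> levels [3 4 4]
Step 3: flows [1->0,2->0] -> levels [5 3 3]
  -> period-2 cycle: step 3 state = step 1 state; never stabilizes
  -> state at step 30: (30-1) mod 2 = 1, same as step 2 -> [3 4 4]

Answer: 3 4 4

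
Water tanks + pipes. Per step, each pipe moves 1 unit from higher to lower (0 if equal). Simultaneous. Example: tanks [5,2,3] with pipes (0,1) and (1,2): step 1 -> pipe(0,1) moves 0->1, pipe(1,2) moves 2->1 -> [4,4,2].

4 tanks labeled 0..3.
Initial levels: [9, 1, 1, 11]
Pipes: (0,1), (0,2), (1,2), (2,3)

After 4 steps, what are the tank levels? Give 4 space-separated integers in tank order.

Answer: 5 5 5 7

Derivation:
Step 1: flows [0->1,0->2,1=2,3->2] -> levels [7 2 3 10]
Step 2: flows [0->1,0->2,2->1,3->2] -> levels [5 4 4 9]
Step 3: flows [0->1,0->2,1=2,3->2] -> levels [3 5 6 8]
Step 4: flows [1->0,2->0,2->1,3->2] -> levels [5 5 5 7]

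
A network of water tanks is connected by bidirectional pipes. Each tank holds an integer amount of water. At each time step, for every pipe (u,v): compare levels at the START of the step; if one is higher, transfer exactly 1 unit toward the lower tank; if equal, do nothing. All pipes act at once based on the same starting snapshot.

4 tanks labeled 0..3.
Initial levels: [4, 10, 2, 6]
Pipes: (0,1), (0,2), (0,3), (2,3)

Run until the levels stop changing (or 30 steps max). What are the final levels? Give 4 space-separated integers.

Step 1: flows [1->0,0->2,3->0,3->2] -> levels [5 9 4 4]
Step 2: flows [1->0,0->2,0->3,2=3] -> levels [4 8 5 5]
Step 3: flows [1->0,2->0,3->0,2=3] -> levels [7 7 4 4]
Step 4: flows [0=1,0->2,0->3,2=3] -> levels [5 7 5 5]
Step 5: flows [1->0,0=2,0=3,2=3] -> levels [6 6 5 5]
Step 6: flows [0=1,0->2,0->3,2=3] -> levels [4 6 6 6]
Step 7: flows [1->0,2->0,3->0,2=3] -> levels [7 5 5 5]
Step 8: flows [0->1,0->2,0->3,2=3] -> levels [4 6 6 6]
  -> period-2 cycle: step 8 state = step 6 state; never stabilizes
  -> state at step 30: (30-6) mod 2 = 0, same as step 6 -> [4 6 6 6]

Answer: 4 6 6 6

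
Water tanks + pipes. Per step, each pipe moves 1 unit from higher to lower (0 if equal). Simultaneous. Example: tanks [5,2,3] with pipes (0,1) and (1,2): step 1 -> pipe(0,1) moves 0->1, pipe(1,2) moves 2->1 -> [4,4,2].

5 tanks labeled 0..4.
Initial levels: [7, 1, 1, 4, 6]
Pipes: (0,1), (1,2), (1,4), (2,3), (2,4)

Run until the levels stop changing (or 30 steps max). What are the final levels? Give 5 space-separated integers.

Answer: 4 5 5 3 2

Derivation:
Step 1: flows [0->1,1=2,4->1,3->2,4->2] -> levels [6 3 3 3 4]
Step 2: flows [0->1,1=2,4->1,2=3,4->2] -> levels [5 5 4 3 2]
Step 3: flows [0=1,1->2,1->4,2->3,2->4] -> levels [5 3 3 4 4]
Step 4: flows [0->1,1=2,4->1,3->2,4->2] -> levels [4 5 5 3 2]
Step 5: flows [1->0,1=2,1->4,2->3,2->4] -> levels [5 3 3 4 4]
  -> period-2 cycle: step 5 state = step 3 state; never stabilizes
  -> state at step 30: (30-3) mod 2 = 1, same as step 4 -> [4 5 5 3 2]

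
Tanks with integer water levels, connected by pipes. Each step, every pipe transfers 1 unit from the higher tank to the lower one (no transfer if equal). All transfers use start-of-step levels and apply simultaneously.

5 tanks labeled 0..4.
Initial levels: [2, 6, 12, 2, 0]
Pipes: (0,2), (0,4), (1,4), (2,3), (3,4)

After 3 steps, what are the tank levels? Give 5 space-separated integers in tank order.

Step 1: flows [2->0,0->4,1->4,2->3,3->4] -> levels [2 5 10 2 3]
Step 2: flows [2->0,4->0,1->4,2->3,4->3] -> levels [4 4 8 4 2]
Step 3: flows [2->0,0->4,1->4,2->3,3->4] -> levels [4 3 6 4 5]

Answer: 4 3 6 4 5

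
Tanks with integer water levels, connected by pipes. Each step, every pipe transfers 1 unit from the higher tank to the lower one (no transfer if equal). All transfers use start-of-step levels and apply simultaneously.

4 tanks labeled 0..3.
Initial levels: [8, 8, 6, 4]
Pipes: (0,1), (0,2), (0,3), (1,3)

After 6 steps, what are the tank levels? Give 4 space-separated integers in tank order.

Answer: 8 6 6 6

Derivation:
Step 1: flows [0=1,0->2,0->3,1->3] -> levels [6 7 7 6]
Step 2: flows [1->0,2->0,0=3,1->3] -> levels [8 5 6 7]
Step 3: flows [0->1,0->2,0->3,3->1] -> levels [5 7 7 7]
Step 4: flows [1->0,2->0,3->0,1=3] -> levels [8 6 6 6]
Step 5: flows [0->1,0->2,0->3,1=3] -> levels [5 7 7 7]
  -> period-2 cycle: step 5 state = step 3 state
  -> state at step 6: (6-3) mod 2 = 1, same as step 4 -> [8 6 6 6]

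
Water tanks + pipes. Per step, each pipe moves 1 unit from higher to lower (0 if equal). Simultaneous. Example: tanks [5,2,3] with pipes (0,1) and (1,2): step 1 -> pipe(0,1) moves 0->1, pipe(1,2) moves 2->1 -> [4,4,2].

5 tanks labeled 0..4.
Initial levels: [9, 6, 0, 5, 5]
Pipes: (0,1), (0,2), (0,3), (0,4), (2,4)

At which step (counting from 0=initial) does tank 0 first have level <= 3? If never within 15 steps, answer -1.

Step 1: flows [0->1,0->2,0->3,0->4,4->2] -> levels [5 7 2 6 5]
Step 2: flows [1->0,0->2,3->0,0=4,4->2] -> levels [6 6 4 5 4]
Step 3: flows [0=1,0->2,0->3,0->4,2=4] -> levels [3 6 5 6 5]
Tank 0 first reaches <=3 at step 3

Answer: 3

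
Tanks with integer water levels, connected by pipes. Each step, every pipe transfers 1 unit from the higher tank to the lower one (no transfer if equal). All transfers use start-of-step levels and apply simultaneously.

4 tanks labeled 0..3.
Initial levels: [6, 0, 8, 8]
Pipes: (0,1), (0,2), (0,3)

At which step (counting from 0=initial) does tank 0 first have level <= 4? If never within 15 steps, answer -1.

Answer: 4

Derivation:
Step 1: flows [0->1,2->0,3->0] -> levels [7 1 7 7]
Step 2: flows [0->1,0=2,0=3] -> levels [6 2 7 7]
Step 3: flows [0->1,2->0,3->0] -> levels [7 3 6 6]
Step 4: flows [0->1,0->2,0->3] -> levels [4 4 7 7]
Tank 0 first reaches <=4 at step 4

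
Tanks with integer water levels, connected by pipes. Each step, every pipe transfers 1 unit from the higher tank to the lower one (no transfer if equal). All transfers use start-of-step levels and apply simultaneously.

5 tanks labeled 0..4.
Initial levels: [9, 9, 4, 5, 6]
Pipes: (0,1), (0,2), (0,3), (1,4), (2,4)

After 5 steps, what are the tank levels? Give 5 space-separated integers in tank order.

Step 1: flows [0=1,0->2,0->3,1->4,4->2] -> levels [7 8 6 6 6]
Step 2: flows [1->0,0->2,0->3,1->4,2=4] -> levels [6 6 7 7 7]
Step 3: flows [0=1,2->0,3->0,4->1,2=4] -> levels [8 7 6 6 6]
Step 4: flows [0->1,0->2,0->3,1->4,2=4] -> levels [5 7 7 7 7]
Step 5: flows [1->0,2->0,3->0,1=4,2=4] -> levels [8 6 6 6 7]

Answer: 8 6 6 6 7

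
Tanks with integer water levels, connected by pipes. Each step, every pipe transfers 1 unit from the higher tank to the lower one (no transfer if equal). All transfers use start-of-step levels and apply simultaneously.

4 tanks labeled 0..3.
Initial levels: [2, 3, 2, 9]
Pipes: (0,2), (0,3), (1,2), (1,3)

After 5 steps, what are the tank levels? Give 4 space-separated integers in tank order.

Answer: 4 4 5 3

Derivation:
Step 1: flows [0=2,3->0,1->2,3->1] -> levels [3 3 3 7]
Step 2: flows [0=2,3->0,1=2,3->1] -> levels [4 4 3 5]
Step 3: flows [0->2,3->0,1->2,3->1] -> levels [4 4 5 3]
Step 4: flows [2->0,0->3,2->1,1->3] -> levels [4 4 3 5]
  -> period-2 cycle: step 4 state = step 2 state
  -> state at step 5: (5-2) mod 2 = 1, same as step 3 -> [4 4 5 3]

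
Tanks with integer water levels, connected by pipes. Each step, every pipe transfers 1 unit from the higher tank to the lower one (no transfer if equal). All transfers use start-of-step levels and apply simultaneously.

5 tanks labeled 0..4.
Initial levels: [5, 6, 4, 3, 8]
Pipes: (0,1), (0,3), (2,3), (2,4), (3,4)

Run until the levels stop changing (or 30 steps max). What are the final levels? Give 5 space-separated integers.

Step 1: flows [1->0,0->3,2->3,4->2,4->3] -> levels [5 5 4 6 6]
Step 2: flows [0=1,3->0,3->2,4->2,3=4] -> levels [6 5 6 4 5]
Step 3: flows [0->1,0->3,2->3,2->4,4->3] -> levels [4 6 4 7 5]
Step 4: flows [1->0,3->0,3->2,4->2,3->4] -> levels [6 5 6 4 5]
  -> period-2 cycle: step 4 state = step 2 state; never stabilizes
  -> state at step 30: (30-2) mod 2 = 0, same as step 2 -> [6 5 6 4 5]

Answer: 6 5 6 4 5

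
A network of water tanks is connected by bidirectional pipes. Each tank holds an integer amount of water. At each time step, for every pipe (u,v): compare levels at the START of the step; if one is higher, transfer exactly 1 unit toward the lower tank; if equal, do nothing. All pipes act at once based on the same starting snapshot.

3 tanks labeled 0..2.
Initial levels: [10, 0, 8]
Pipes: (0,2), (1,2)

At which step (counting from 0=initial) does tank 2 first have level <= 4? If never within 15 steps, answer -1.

Answer: -1

Derivation:
Step 1: flows [0->2,2->1] -> levels [9 1 8]
Step 2: flows [0->2,2->1] -> levels [8 2 8]
Step 3: flows [0=2,2->1] -> levels [8 3 7]
Step 4: flows [0->2,2->1] -> levels [7 4 7]
Step 5: flows [0=2,2->1] -> levels [7 5 6]
Step 6: flows [0->2,2->1] -> levels [6 6 6]
Step 7: flows [0=2,1=2] -> levels [6 6 6]
  -> stable; tank 2 stays at 6 > 4
Tank 2 never reaches <=4 within 15 steps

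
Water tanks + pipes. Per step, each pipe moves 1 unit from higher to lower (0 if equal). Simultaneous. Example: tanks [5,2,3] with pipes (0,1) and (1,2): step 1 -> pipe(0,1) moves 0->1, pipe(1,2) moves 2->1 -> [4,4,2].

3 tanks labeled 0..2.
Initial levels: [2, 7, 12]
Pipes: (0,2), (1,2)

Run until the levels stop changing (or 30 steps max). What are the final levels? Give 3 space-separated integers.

Step 1: flows [2->0,2->1] -> levels [3 8 10]
Step 2: flows [2->0,2->1] -> levels [4 9 8]
Step 3: flows [2->0,1->2] -> levels [5 8 8]
Step 4: flows [2->0,1=2] -> levels [6 8 7]
Step 5: flows [2->0,1->2] -> levels [7 7 7]
Step 6: flows [0=2,1=2] -> levels [7 7 7]
  -> stable (no change)

Answer: 7 7 7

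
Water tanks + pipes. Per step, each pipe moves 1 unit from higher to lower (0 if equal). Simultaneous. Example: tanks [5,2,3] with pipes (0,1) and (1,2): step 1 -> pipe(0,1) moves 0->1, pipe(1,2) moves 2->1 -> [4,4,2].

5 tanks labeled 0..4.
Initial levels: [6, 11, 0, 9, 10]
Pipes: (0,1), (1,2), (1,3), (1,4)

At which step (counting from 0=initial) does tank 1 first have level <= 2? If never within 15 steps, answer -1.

Step 1: flows [1->0,1->2,1->3,1->4] -> levels [7 7 1 10 11]
Step 2: flows [0=1,1->2,3->1,4->1] -> levels [7 8 2 9 10]
Step 3: flows [1->0,1->2,3->1,4->1] -> levels [8 8 3 8 9]
Step 4: flows [0=1,1->2,1=3,4->1] -> levels [8 8 4 8 8]
Step 5: flows [0=1,1->2,1=3,1=4] -> levels [8 7 5 8 8]
Step 6: flows [0->1,1->2,3->1,4->1] -> levels [7 9 6 7 7]
Step 7: flows [1->0,1->2,1->3,1->4] -> levels [8 5 7 8 8]
Step 8: flows [0->1,2->1,3->1,4->1] -> levels [7 9 6 7 7]
  -> period-2 cycle (repeats step 6); tank 1 never drops to <=2
Tank 1 never reaches <=2 within 15 steps

Answer: -1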